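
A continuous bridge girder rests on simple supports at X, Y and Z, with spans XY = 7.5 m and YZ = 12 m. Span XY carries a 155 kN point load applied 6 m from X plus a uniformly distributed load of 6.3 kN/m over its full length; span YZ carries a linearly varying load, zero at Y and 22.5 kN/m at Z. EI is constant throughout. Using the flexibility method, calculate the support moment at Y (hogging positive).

Release continuity at Y by inserting a hinge; the redundant is the internal moment M_Y. The primary structure is two simply-supported spans XY and YZ.
End slopes at the hinge Y, treating each span as simply supported:
  span XY: point load 155 at a = 6: Pab(L + a)/(6LEI) = 418.5/EI
  span XY: UDL 6.3: wL³/(24EI) = 110.7/EI
  span YZ: triangular load, peak 22.5: 7w₀L³/(360EI) = 756/EI
  relative rotation θ_0 = (529.2 + 756)/EI = 1285/EI
A unit hogging moment at Y produces rotation L₁/(3EI) + L₂/(3EI) = 6.5/EI.
Slope continuity at Y: θ_0 = M_Y·6.5/EI, so M_Y = 1285/6.5 = 197.7 kN·m (hogging).

M_Y = 197.7 kN·m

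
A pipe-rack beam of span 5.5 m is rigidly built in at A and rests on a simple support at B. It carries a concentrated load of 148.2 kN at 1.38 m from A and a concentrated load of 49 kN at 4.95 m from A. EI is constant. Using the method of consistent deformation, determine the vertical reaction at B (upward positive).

R_B = 54.5 kN

Remove the prop at B; the released (primary) structure is a cantilever built in at A.
Downward deflection at the released point B due to the loads:
  point load 148.2 at a = 1.38: Pa²(3L − a)/(6EI) = 711.2/EI
  point load 49 at a = 4.95: Pa²(3L − a)/(6EI) = 2311/EI
  δ_0 = 3022/EI
Tip deflection under a unit load at B: L³/(3EI) = 55.46/EI.
The prop prevents deflection at B: R_B = δ_0/δ_{BB} = 3022/55.46 = 54.5 kN.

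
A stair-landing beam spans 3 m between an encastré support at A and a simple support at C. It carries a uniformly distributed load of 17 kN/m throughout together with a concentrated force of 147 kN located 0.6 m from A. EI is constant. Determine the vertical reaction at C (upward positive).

R_C = 27.36 kN

Take the reaction at C as the redundant and release it; the primary structure is a cantilever fixed at A.
Deflection at C on the released cantilever, summing each load's contribution:
  UDL 17: wL⁴/(8EI) = 172.1/EI
  point load 147 at a = 0.6: Pa²(3L − a)/(6EI) = 74.09/EI
  δ_0 = 246.2/EI
Flexibility coefficient — unit upward force at C: δ_{CC} = L³/(3EI) = 9/EI.
The prop prevents deflection at C: R_C = δ_0/δ_{CC} = 246.2/9 = 27.36 kN.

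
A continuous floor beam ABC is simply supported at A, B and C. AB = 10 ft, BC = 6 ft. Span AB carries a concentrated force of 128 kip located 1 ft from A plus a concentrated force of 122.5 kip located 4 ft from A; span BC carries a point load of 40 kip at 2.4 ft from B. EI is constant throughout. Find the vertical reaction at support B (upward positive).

R_B = 135.3 kip

Take M_B as the redundant. Released structure: two simple spans AB and BC with a hinge at B.
Discontinuity in slope at B on the released structure — sum the simple-span end rotations:
  span AB: point load 128 at a = 1: Pab(L + a)/(6LEI) = 211.2/EI
  span AB: point load 122.5 at a = 4: Pab(L + a)/(6LEI) = 686/EI
  span BC: point load 40 at a = 2.4: Pab(L + b)/(6LEI) = 92.16/EI
  relative rotation θ_0 = (897.2 + 92.16)/EI = 989.4/EI
A unit hogging moment at B produces rotation L₁/(3EI) + L₂/(3EI) = 5.333/EI.
Compatibility: M_B·(L₁+L₂)/(3EI) = θ_0, giving M_B = 185.5 kip·ft (hogging).
Span AB, ΣM about A with M_B applied at B: R_B^{AB}·10 = 618 + 185.5, so R_B^{AB} = 80.35 kip and R_A = 250.5 − 80.35 = 170.1 kip.
Span BC, ΣM about C: R_B^{BC}·6 = 144 + 185.5, so R_B^{BC} = 54.92 kip and R_C = 40 − 54.92 = -14.92 kip.
R_B = 80.35 + 54.92 = 135.3 kip.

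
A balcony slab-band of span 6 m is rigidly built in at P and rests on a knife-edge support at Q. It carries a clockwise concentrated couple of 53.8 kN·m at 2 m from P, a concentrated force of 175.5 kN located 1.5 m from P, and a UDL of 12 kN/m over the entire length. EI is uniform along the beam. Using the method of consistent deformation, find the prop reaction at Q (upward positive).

Take the reaction at Q as the redundant and release it; the primary structure is a cantilever fixed at P.
Deflection at Q on the released cantilever, summing each load's contribution:
  clockwise couple 53.8 at a = 2: M₀a(2L − a)/(2EI) = 538/EI
  point load 175.5 at a = 1.5: Pa²(3L − a)/(6EI) = 1086/EI
  UDL 12: wL⁴/(8EI) = 1944/EI
  δ_0 = 3568/EI
Tip deflection under a unit load at Q: L³/(3EI) = 72/EI.
Compatibility at Q: δ_0 − R_Q·δ_{QQ} = 0, so R_Q = 3568/72 = 49.55 kN.

R_Q = 49.55 kN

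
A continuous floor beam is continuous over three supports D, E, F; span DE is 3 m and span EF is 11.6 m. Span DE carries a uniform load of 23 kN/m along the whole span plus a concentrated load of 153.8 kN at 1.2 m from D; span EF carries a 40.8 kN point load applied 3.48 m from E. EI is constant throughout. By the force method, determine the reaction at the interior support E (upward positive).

R_E = 161.7 kN

Release continuity at E by inserting a hinge; the redundant is the internal moment M_E. The primary structure is two simply-supported spans DE and EF.
Rotations at E on the released spans (each span's end-slope, ×1/EI):
  span DE: UDL 23: wL³/(24EI) = 25.88/EI
  span DE: point load 153.8 at a = 1.2: Pab(L + a)/(6LEI) = 77.52/EI
  span EF: point load 40.8 at a = 3.48: Pab(L + b)/(6LEI) = 326.7/EI
  relative rotation θ_0 = (103.4 + 326.7)/EI = 430/EI
A unit hogging moment at E produces rotation L₁/(3EI) + L₂/(3EI) = 4.867/EI.
Compatibility: M_E·(L₁+L₂)/(3EI) = θ_0, giving M_E = 88.37 kN·m (hogging).
Span DE, ΣM about D with M_E applied at E: R_E^{DE}·3 = 288.1 + 88.37, so R_E^{DE} = 125.5 kN and R_D = 222.8 − 125.5 = 97.32 kN.
Span EF, ΣM about F: R_E^{EF}·11.6 = 331.3 + 88.37, so R_E^{EF} = 36.18 kN and R_F = 40.8 − 36.18 = 4.622 kN.
R_E = 125.5 + 36.18 = 161.7 kN.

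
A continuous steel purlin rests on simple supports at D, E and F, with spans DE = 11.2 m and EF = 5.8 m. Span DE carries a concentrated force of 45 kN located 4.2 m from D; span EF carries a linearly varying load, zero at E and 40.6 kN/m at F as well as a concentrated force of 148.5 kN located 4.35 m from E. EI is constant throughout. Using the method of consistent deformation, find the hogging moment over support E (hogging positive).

M_E = 115.1 kN·m

Take M_E as the redundant. Released structure: two simple spans DE and EF with a hinge at E.
Rotations at E on the released spans (each span's end-slope, ×1/EI):
  span DE: point load 45 at a = 4.2: Pab(L + a)/(6LEI) = 303.2/EI
  span EF: triangular load, peak 40.6: 7w₀L³/(360EI) = 154/EI
  span EF: point load 148.5 at a = 4.35: Pab(L + b)/(6LEI) = 195.1/EI
  relative rotation θ_0 = (303.2 + 349.2)/EI = 652.4/EI
A unit hogging moment at E produces rotation L₁/(3EI) + L₂/(3EI) = 5.667/EI.
Slope continuity at E: θ_0 = M_E·5.667/EI, so M_E = 652.4/5.667 = 115.1 kN·m (hogging).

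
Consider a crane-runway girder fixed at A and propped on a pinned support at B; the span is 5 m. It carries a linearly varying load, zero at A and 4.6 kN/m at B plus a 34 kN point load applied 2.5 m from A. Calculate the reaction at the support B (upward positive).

R_B = 16.95 kN

Release the roller at B. Primary structure: cantilever fixed at A.
Primary-structure tip deflection at B by superposition:
  triangular load, peak 4.6 at the free end: 11w₀L⁴/(120EI) = 263.5/EI
  point load 34 at a = 2.5: Pa²(3L − a)/(6EI) = 442.7/EI
  δ_0 = 706.2/EI
Flexibility coefficient — unit upward force at B: δ_{BB} = L³/(3EI) = 41.67/EI.
Compatibility at B: δ_0 − R_B·δ_{BB} = 0, so R_B = 706.2/41.67 = 16.95 kN.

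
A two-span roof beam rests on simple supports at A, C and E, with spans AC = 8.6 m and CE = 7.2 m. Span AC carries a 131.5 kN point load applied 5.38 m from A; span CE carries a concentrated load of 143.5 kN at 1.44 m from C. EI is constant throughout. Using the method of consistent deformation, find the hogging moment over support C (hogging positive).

Take M_C as the redundant. Released structure: two simple spans AC and CE with a hinge at C.
Discontinuity in slope at C on the released structure — sum the simple-span end rotations:
  span AC: point load 131.5 at a = 5.38: Pab(L + a)/(6LEI) = 617.2/EI
  span CE: point load 143.5 at a = 1.44: Pab(L + b)/(6LEI) = 357.1/EI
  relative rotation θ_0 = (617.2 + 357.1)/EI = 974.3/EI
A unit hogging moment at C produces rotation L₁/(3EI) + L₂/(3EI) = 5.267/EI.
Slope continuity at C: θ_0 = M_C·5.267/EI, so M_C = 974.3/5.267 = 185 kN·m (hogging).

M_C = 185 kN·m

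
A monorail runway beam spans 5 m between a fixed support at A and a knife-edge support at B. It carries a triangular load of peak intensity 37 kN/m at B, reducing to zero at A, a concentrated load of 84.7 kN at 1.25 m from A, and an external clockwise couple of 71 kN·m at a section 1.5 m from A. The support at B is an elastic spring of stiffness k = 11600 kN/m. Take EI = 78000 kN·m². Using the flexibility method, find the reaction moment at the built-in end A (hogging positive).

M_A = 188.1 kN·m

Release the roller at B. Primary structure: cantilever fixed at A.
Primary-structure tip deflection at B by superposition:
  triangular load, peak 37 at the free end: 11w₀L⁴/(120EI) = 2120/EI
  point load 84.7 at a = 1.25: Pa²(3L − a)/(6EI) = 303.3/EI
  clockwise couple 71 at a = 1.5: M₀a(2L − a)/(2EI) = 452.6/EI
  δ_0 = 2876/EI
Tip deflection under a unit load at B: L³/(3EI) = 41.67/EI.
With EI = 78000 kN·m²: δ_0 = 0.036868 m and δ_{BB} = 0.000534 m/kN.
Compatibility — the spring shortens by R_B/k under the reaction it provides: δ_0 − R_B·δ_{BB} = R_B/k. With 1/k = 0.000086 m/kN, R_B = δ_0 / (δ_{BB} + 1/k) = 0.036868 / (0.000534 + 0.000086) = 59.43 kN.
Moment equilibrium about A: M_A = Σ(load moments about A) − R_B·L = 485.2 − 59.43×5 = 188.1 kN·m.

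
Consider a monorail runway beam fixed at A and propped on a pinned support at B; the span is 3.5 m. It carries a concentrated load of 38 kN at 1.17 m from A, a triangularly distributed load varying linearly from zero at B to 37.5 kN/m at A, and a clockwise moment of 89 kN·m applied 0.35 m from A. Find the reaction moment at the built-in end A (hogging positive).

M_A = 118.9 kN·m

Release the roller at B. Primary structure: cantilever fixed at A.
Primary-structure tip deflection at B by superposition:
  point load 38 at a = 1.17: Pa²(3L − a)/(6EI) = 80.89/EI
  triangular load, peak 37.5 at the fixed end: w₀L⁴/(30EI) = 187.6/EI
  clockwise couple 89 at a = 0.35: M₀a(2L − a)/(2EI) = 103.6/EI
  δ_0 = 372/EI
Flexibility coefficient — unit upward force at B: δ_{BB} = L³/(3EI) = 14.29/EI.
The prop prevents deflection at B: R_B = δ_0/δ_{BB} = 372/14.29 = 26.03 kN.
Moment equilibrium about A: M_A = Σ(load moments about A) − R_B·L = 210 − 26.03×3.5 = 118.9 kN·m.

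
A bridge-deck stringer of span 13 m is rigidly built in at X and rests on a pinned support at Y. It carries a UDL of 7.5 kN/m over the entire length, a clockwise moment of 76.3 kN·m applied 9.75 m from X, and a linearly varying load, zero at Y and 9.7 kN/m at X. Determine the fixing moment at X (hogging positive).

M_X = 236.7 kN·m

Take the reaction at Y as the redundant and release it; the primary structure is a cantilever fixed at X.
Deflection at Y on the released cantilever, summing each load's contribution:
  UDL 7.5: wL⁴/(8EI) = 26776/EI
  clockwise couple 76.3 at a = 9.75: M₀a(2L − a)/(2EI) = 6044/EI
  triangular load, peak 9.7 at the fixed end: w₀L⁴/(30EI) = 9235/EI
  δ_0 = 42055/EI
Tip deflection under a unit load at Y: L³/(3EI) = 732.3/EI.
The prop prevents deflection at Y: R_Y = δ_0/δ_{YY} = 42055/732.3 = 57.43 kN.
Moment equilibrium about X: M_X = Σ(load moments about X) − R_Y·L = 983.3 − 57.43×13 = 236.7 kN·m.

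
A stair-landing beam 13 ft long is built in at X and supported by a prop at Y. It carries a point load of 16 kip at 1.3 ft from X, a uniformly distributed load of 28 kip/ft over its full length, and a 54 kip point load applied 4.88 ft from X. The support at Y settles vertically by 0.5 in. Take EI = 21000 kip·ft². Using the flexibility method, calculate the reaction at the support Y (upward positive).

Take the reaction at Y as the redundant and release it; the primary structure is a cantilever fixed at X.
Free-end deflection of the primary structure under the applied loading (downward +):
  point load 16 at a = 1.3: Pa²(3L − a)/(6EI) = 169.9/EI
  UDL 28: wL⁴/(8EI) = 99964/EI
  point load 54 at a = 4.88: Pa²(3L − a)/(6EI) = 7313/EI
  δ_0 = 107446/EI
Tip deflection under a unit load at Y: L³/(3EI) = 732.3/EI.
With EI = 21000 kip·ft²: δ_0 = 5.1165 ft and δ_{YY} = 0.034873 ft/kip.
Compatibility — the beam at Y must follow the support down by 0.04167 ft: δ_0 − R_Y·δ_{YY} = 0.04167, so R_Y = (5.1165 − 0.04167)/0.034873 = 145.5 kip.

R_Y = 145.5 kip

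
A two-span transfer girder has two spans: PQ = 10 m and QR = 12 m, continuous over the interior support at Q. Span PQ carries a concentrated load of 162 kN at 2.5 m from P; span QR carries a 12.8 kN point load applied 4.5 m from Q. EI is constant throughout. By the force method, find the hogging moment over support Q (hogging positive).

M_Q = 102.2 kN·m

Take M_Q as the redundant. Released structure: two simple spans PQ and QR with a hinge at Q.
Discontinuity in slope at Q on the released structure — sum the simple-span end rotations:
  span PQ: point load 162 at a = 2.5: Pab(L + a)/(6LEI) = 632.8/EI
  span QR: point load 12.8 at a = 4.5: Pab(L + b)/(6LEI) = 117/EI
  relative rotation θ_0 = (632.8 + 117)/EI = 749.8/EI
A unit hogging moment at Q produces rotation L₁/(3EI) + L₂/(3EI) = 7.333/EI.
Compatibility: M_Q·(L₁+L₂)/(3EI) = θ_0, giving M_Q = 102.2 kN·m (hogging).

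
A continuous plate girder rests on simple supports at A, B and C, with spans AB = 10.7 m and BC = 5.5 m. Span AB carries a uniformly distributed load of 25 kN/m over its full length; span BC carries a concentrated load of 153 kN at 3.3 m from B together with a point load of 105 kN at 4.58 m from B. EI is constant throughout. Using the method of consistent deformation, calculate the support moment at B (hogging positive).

Release continuity at B by inserting a hinge; the redundant is the internal moment M_B. The primary structure is two simply-supported spans AB and BC.
End slopes at the hinge B, treating each span as simply supported:
  span AB: UDL 25: wL³/(24EI) = 1276/EI
  span BC: point load 153 at a = 3.3: Pab(L + b)/(6LEI) = 259.2/EI
  span BC: point load 105 at a = 4.58: Pab(L + b)/(6LEI) = 86.07/EI
  relative rotation θ_0 = (1276 + 345.3)/EI = 1621/EI
A unit hogging moment at B produces rotation L₁/(3EI) + L₂/(3EI) = 5.4/EI.
Slope continuity at B: θ_0 = M_B·5.4/EI, so M_B = 1621/5.4 = 300.2 kN·m (hogging).

M_B = 300.2 kN·m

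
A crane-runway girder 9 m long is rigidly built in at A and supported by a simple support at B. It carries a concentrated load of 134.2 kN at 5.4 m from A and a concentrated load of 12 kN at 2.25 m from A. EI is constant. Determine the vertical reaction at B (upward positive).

R_B = 59.01 kN

Take the reaction at B as the redundant and release it; the primary structure is a cantilever fixed at A.
Downward deflection at the released point B due to the loads:
  point load 134.2 at a = 5.4: Pa²(3L − a)/(6EI) = 14088/EI
  point load 12 at a = 2.25: Pa²(3L − a)/(6EI) = 250.6/EI
  δ_0 = 14338/EI
Flexibility coefficient — unit upward force at B: δ_{BB} = L³/(3EI) = 243/EI.
Compatibility at B: δ_0 − R_B·δ_{BB} = 0, so R_B = 14338/243 = 59.01 kN.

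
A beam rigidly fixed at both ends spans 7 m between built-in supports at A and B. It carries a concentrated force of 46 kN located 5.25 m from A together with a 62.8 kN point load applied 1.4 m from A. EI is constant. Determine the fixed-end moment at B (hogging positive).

M_B = 59.35 kN·m

Release both end moments; the primary structure is a simply-supported span AB with redundants M_A and M_B.
End rotations of the released simple span under the applied load (×1/EI):
  at A: point load 46 at a = 5.25: Pab(L + b)/(6LEI) = 88.05/EI
  at B: point load 46 at a = 5.25: Pab(L + a)/(6LEI) = 123.3/EI
  at A: point load 62.8 at a = 1.4: Pab(L + b)/(6LEI) = 147.7/EI
  at B: point load 62.8 at a = 1.4: Pab(L + a)/(6LEI) = 98.47/EI
  θ_A0 = 235.8/EI,  θ_B0 = 221.7/EI
Flexibility coefficients: a unit moment at one end gives L/(3EI) there and L/(6EI) at the far end, so f₁₁ = f₂₂ = 2.333/EI and f₁₂ = f₂₁ = 1.167/EI.
Compatibility — zero rotation at each built-in end:
  2.333 M_A + 1.167 M_B = 235.8
  1.167 M_A + 2.333 M_B = 221.7
Solving the pair gives M_A = 71.36 kN·m and M_B = 59.35 kN·m (hogging).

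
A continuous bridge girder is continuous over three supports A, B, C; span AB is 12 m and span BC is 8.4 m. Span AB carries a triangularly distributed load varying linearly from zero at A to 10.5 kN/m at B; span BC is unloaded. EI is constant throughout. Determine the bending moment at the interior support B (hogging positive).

M_B = 59.29 kN·m

Release continuity at B by inserting a hinge; the redundant is the internal moment M_B. The primary structure is two simply-supported spans AB and BC.
Rotations at B on the released spans (each span's end-slope, ×1/EI):
  span AB: triangular load, peak 10.5: w₀L³/(45EI) = 403.2/EI
  relative rotation θ_0 = (403.2 + 0)/EI = 403.2/EI
A unit hogging moment at B produces rotation L₁/(3EI) + L₂/(3EI) = 6.8/EI.
Compatibility: M_B·(L₁+L₂)/(3EI) = θ_0, giving M_B = 59.29 kN·m (hogging).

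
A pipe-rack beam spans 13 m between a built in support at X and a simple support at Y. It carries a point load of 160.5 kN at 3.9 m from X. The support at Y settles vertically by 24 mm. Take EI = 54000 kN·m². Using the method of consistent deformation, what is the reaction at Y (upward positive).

R_Y = 17.73 kN

Take the reaction at Y as the redundant and release it; the primary structure is a cantilever fixed at X.
Downward deflection at the released point Y due to the loads:
  point load 160.5 at a = 3.9: Pa²(3L − a)/(6EI) = 14281/EI
Tip deflection under a unit load at Y: L³/(3EI) = 732.3/EI.
With EI = 54000 kN·m²: δ_0 = 0.26446 m and δ_{YY} = 0.013562 m/kN.
Compatibility — the beam at Y must follow the support down by 0.024 m: δ_0 − R_Y·δ_{YY} = 0.024, so R_Y = (0.26446 − 0.024)/0.013562 = 17.73 kN.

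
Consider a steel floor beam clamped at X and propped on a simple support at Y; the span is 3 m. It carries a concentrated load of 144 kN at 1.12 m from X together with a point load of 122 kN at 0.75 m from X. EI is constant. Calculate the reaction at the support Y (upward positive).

R_Y = 36.84 kN

Remove the prop at Y; the released (primary) structure is a cantilever built in at X.
Free-end deflection of the primary structure under the applied loading (downward +):
  point load 144 at a = 1.12: Pa²(3L − a)/(6EI) = 237.2/EI
  point load 122 at a = 0.75: Pa²(3L − a)/(6EI) = 94.36/EI
  δ_0 = 331.6/EI
Flexibility coefficient — unit upward force at Y: δ_{YY} = L³/(3EI) = 9/EI.
The prop prevents deflection at Y: R_Y = δ_0/δ_{YY} = 331.6/9 = 36.84 kN.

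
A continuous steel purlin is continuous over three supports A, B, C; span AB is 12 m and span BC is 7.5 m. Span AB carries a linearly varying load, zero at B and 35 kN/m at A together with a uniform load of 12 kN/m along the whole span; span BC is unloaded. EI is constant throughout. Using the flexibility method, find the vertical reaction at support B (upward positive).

R_B = 210 kN

Release continuity at B by inserting a hinge; the redundant is the internal moment M_B. The primary structure is two simply-supported spans AB and BC.
Discontinuity in slope at B on the released structure — sum the simple-span end rotations:
  span AB: triangular load, peak 35: 7w₀L³/(360EI) = 1176/EI
  span AB: UDL 12: wL³/(24EI) = 864/EI
  relative rotation θ_0 = (2040 + 0)/EI = 2040/EI
A unit hogging moment at B produces rotation L₁/(3EI) + L₂/(3EI) = 6.5/EI.
Slope continuity at B: θ_0 = M_B·6.5/EI, so M_B = 2040/6.5 = 313.8 kN·m (hogging).
Span AB, ΣM about A with M_B applied at B: R_B^{AB}·12 = 1704 + 313.8, so R_B^{AB} = 168.2 kN and R_A = 354 − 168.2 = 185.8 kN.
Span BC, ΣM about C: R_B^{BC}·7.5 = 0 + 313.8, so R_B^{BC} = 41.85 kN and R_C = 0 − 41.85 = -41.85 kN.
R_B = 168.2 + 41.85 = 210 kN.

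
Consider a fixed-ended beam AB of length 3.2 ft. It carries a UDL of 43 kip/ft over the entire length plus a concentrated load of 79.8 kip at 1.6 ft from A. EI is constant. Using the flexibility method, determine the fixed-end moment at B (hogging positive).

Release both end moments; the primary structure is a simply-supported span AB with redundants M_A and M_B.
Simple-span end rotations at A and B under the given loads:
  at A: UDL 43: wL³/(24EI) = 58.71/EI
  at B: UDL 43: wL³/(24EI) = 58.71/EI
  at A: point load 79.8 at a = 1.6: Pab(L + b)/(6LEI) = 51.07/EI
  at B: point load 79.8 at a = 1.6: Pab(L + a)/(6LEI) = 51.07/EI
  θ_A0 = 109.8/EI,  θ_B0 = 109.8/EI
Flexibility coefficients: a unit moment at one end gives L/(3EI) there and L/(6EI) at the far end, so f₁₁ = f₂₂ = 1.067/EI and f₁₂ = f₂₁ = 0.5333/EI.
Compatibility — zero rotation at each built-in end:
  1.067 M_A + 0.5333 M_B = 109.8
  0.5333 M_A + 1.067 M_B = 109.8
Solving the pair gives M_A = 68.61 kip·ft and M_B = 68.61 kip·ft (hogging).

M_B = 68.61 kip·ft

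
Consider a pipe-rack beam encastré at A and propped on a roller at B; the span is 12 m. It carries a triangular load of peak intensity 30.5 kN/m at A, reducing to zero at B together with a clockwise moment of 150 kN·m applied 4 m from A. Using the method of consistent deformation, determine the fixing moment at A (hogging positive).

Take the reaction at B as the redundant and release it; the primary structure is a cantilever fixed at A.
Free-end deflection of the primary structure under the applied loading (downward +):
  triangular load, peak 30.5 at the fixed end: w₀L⁴/(30EI) = 21082/EI
  clockwise couple 150 at a = 4: M₀a(2L − a)/(2EI) = 6000/EI
  δ_0 = 27082/EI
Tip deflection under a unit load at B: L³/(3EI) = 576/EI.
The prop prevents deflection at B: R_B = δ_0/δ_{BB} = 27082/576 = 47.02 kN.
Moment equilibrium about A: M_A = Σ(load moments about A) − R_B·L = 882 − 47.02×12 = 317.8 kN·m.

M_A = 317.8 kN·m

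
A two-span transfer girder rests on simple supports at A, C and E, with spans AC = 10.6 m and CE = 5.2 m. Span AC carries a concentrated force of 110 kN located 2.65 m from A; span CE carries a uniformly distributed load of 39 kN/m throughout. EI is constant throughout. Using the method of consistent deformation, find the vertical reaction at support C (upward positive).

Release continuity at C by inserting a hinge; the redundant is the internal moment M_C. The primary structure is two simply-supported spans AC and CE.
Rotations at C on the released spans (each span's end-slope, ×1/EI):
  span AC: point load 110 at a = 2.65: Pab(L + a)/(6LEI) = 482.8/EI
  span CE: UDL 39: wL³/(24EI) = 228.5/EI
  relative rotation θ_0 = (482.8 + 228.5)/EI = 711.3/EI
A unit hogging moment at C produces rotation L₁/(3EI) + L₂/(3EI) = 5.267/EI.
Compatibility: M_C·(L₁+L₂)/(3EI) = θ_0, giving M_C = 135.1 kN·m (hogging).
Span AC, ΣM about A with M_C applied at C: R_C^{AC}·10.6 = 291.5 + 135.1, so R_C^{AC} = 40.24 kN and R_A = 110 − 40.24 = 69.76 kN.
Span CE, ΣM about E: R_C^{CE}·5.2 = 527.3 + 135.1, so R_C^{CE} = 127.4 kN and R_E = 202.8 − 127.4 = 75.43 kN.
R_C = 40.24 + 127.4 = 167.6 kN.

R_C = 167.6 kN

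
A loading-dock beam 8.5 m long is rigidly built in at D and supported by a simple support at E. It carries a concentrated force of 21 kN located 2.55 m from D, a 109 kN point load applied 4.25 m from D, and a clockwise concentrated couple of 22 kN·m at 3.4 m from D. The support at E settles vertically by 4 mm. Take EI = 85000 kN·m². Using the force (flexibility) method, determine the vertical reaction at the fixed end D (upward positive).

Take the reaction at E as the redundant and release it; the primary structure is a cantilever fixed at D.
Deflection at E on the released cantilever, summing each load's contribution:
  point load 21 at a = 2.55: Pa²(3L − a)/(6EI) = 522.3/EI
  point load 109 at a = 4.25: Pa²(3L − a)/(6EI) = 6973/EI
  clockwise couple 22 at a = 3.4: M₀a(2L − a)/(2EI) = 508.6/EI
  δ_0 = 8004/EI
Flexibility coefficient — unit upward force at E: δ_{EE} = L³/(3EI) = 204.7/EI.
With EI = 85000 kN·m²: δ_0 = 0.094163 m and δ_{EE} = 0.002408 m/kN.
Compatibility — the beam at E must follow the support down by 0.004 m: δ_0 − R_E·δ_{EE} = 0.004, so R_E = (0.094163 − 0.004)/0.002408 = 37.44 kN.
Vertical equilibrium: R_D = ΣP − R_E = 130 − 37.44 = 92.56 kN.

R_D = 92.56 kN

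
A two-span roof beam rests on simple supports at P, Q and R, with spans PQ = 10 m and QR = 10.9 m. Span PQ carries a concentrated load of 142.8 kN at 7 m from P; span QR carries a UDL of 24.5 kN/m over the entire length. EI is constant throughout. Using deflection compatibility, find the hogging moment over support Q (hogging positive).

Take M_Q as the redundant. Released structure: two simple spans PQ and QR with a hinge at Q.
End slopes at the hinge Q, treating each span as simply supported:
  span PQ: point load 142.8 at a = 7: Pab(L + a)/(6LEI) = 849.7/EI
  span QR: UDL 24.5: wL³/(24EI) = 1322/EI
  relative rotation θ_0 = (849.7 + 1322)/EI = 2172/EI
A unit hogging moment at Q produces rotation L₁/(3EI) + L₂/(3EI) = 6.967/EI.
Slope continuity at Q: θ_0 = M_Q·6.967/EI, so M_Q = 2172/6.967 = 311.7 kN·m (hogging).

M_Q = 311.7 kN·m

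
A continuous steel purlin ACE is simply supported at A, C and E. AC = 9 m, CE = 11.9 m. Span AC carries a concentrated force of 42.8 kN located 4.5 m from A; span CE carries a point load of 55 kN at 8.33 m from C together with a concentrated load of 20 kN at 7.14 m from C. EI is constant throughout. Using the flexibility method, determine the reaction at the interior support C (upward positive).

Take M_C as the redundant. Released structure: two simple spans AC and CE with a hinge at C.
End slopes at the hinge C, treating each span as simply supported:
  span AC: point load 42.8 at a = 4.5: Pab(L + a)/(6LEI) = 216.7/EI
  span CE: point load 55 at a = 8.33: Pab(L + b)/(6LEI) = 354.4/EI
  span CE: point load 20 at a = 7.14: Pab(L + b)/(6LEI) = 158.6/EI
  relative rotation θ_0 = (216.7 + 513)/EI = 729.7/EI
A unit hogging moment at C produces rotation L₁/(3EI) + L₂/(3EI) = 6.967/EI.
Slope continuity at C: θ_0 = M_C·6.967/EI, so M_C = 729.7/6.967 = 104.7 kN·m (hogging).
Span AC, ΣM about A with M_C applied at C: R_C^{AC}·9 = 192.6 + 104.7, so R_C^{AC} = 33.04 kN and R_A = 42.8 − 33.04 = 9.763 kN.
Span CE, ΣM about E: R_C^{CE}·11.9 = 291.6 + 104.7, so R_C^{CE} = 33.3 kN and R_E = 75 − 33.3 = 41.7 kN.
R_C = 33.04 + 33.3 = 66.34 kN.

R_C = 66.34 kN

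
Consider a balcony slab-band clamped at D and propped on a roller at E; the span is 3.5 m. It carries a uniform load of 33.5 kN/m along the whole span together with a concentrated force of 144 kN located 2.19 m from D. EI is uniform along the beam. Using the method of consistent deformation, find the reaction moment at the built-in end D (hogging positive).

M_D = 132.4 kN·m

Choose R_E as the redundant. The primary structure is the cantilever fixed at D.
Free-end deflection of the primary structure under the applied loading (downward +):
  UDL 33.5: wL⁴/(8EI) = 628.4/EI
  point load 144 at a = 2.19: Pa²(3L − a)/(6EI) = 956.5/EI
  δ_0 = 1585/EI
Flexibility coefficient — unit upward force at E: δ_{EE} = L³/(3EI) = 14.29/EI.
Compatibility at E: δ_0 − R_E·δ_{EE} = 0, so R_E = 1585/14.29 = 110.9 kN.
Moment equilibrium about D: M_D = Σ(load moments about D) − R_E·L = 520.5 − 110.9×3.5 = 132.4 kN·m.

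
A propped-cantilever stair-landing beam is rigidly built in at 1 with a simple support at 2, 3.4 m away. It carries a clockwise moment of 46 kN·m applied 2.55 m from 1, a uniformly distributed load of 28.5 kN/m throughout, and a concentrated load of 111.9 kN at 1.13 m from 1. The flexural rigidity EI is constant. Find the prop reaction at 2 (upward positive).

R_2 = 71.85 kN

Choose R_2 as the redundant. The primary structure is the cantilever fixed at 1.
Free-end deflection of the primary structure under the applied loading (downward +):
  clockwise couple 46 at a = 2.55: M₀a(2L − a)/(2EI) = 249.3/EI
  UDL 28.5: wL⁴/(8EI) = 476.1/EI
  point load 111.9 at a = 1.13: Pa²(3L − a)/(6EI) = 216/EI
  δ_0 = 941.3/EI
Flexibility coefficient — unit upward force at 2: δ_{22} = L³/(3EI) = 13.1/EI.
Compatibility at 2: δ_0 − R_2·δ_{22} = 0, so R_2 = 941.3/13.1 = 71.85 kN.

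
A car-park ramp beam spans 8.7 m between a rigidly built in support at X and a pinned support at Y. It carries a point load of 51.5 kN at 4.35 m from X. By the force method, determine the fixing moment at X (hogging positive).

M_X = 84.01 kN·m

Take the reaction at Y as the redundant and release it; the primary structure is a cantilever fixed at X.
Downward deflection at the released point Y due to the loads:
  point load 51.5 at a = 4.35: Pa²(3L − a)/(6EI) = 3533/EI
Tip deflection under a unit load at Y: L³/(3EI) = 219.5/EI.
Compatibility at Y: δ_0 − R_Y·δ_{YY} = 0, so R_Y = 3533/219.5 = 16.09 kN.
Moment equilibrium about X: M_X = Σ(load moments about X) − R_Y·L = 224 − 16.09×8.7 = 84.01 kN·m.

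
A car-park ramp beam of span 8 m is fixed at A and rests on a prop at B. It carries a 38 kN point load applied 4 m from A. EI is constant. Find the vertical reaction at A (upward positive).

R_A = 26.12 kN

Choose R_B as the redundant. The primary structure is the cantilever fixed at A.
Deflection at B on the released cantilever, summing each load's contribution:
  point load 38 at a = 4: Pa²(3L − a)/(6EI) = 2027/EI
Tip deflection under a unit load at B: L³/(3EI) = 170.7/EI.
The prop prevents deflection at B: R_B = δ_0/δ_{BB} = 2027/170.7 = 11.88 kN.
Vertical equilibrium: R_A = ΣP − R_B = 38 − 11.88 = 26.12 kN.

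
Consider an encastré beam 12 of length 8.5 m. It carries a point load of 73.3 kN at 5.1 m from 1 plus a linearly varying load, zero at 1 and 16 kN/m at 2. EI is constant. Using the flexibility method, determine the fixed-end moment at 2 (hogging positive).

Take the two fixed-end moments M_1, M_2 as redundants; the released structure is the simple span 12.
End rotations of the released simple span under the applied load (×1/EI):
  at 1: point load 73.3 at a = 5.1: Pab(L + b)/(6LEI) = 296.6/EI
  at 2: point load 73.3 at a = 5.1: Pab(L + a)/(6LEI) = 338.9/EI
  at 1: triangular load, peak 16: 7w₀L³/(360EI) = 191.1/EI
  at 2: triangular load, peak 16: w₀L³/(45EI) = 218.4/EI
  θ_10 = 487.6/EI,  θ_20 = 557.3/EI
Flexibility coefficients: a unit moment at one end gives L/(3EI) there and L/(6EI) at the far end, so f₁₁ = f₂₂ = 2.833/EI and f₁₂ = f₂₁ = 1.417/EI.
Compatibility — zero rotation at each built-in end:
  2.833 M_1 + 1.417 M_2 = 487.6
  1.417 M_1 + 2.833 M_2 = 557.3
Solving the pair gives M_1 = 98.35 kN·m and M_2 = 147.5 kN·m (hogging).

M_2 = 147.5 kN·m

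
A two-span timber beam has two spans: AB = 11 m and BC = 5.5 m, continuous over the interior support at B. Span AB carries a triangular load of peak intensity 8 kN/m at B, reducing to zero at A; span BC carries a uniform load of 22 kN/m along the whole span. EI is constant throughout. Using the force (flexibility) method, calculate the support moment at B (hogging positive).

Release continuity at B by inserting a hinge; the redundant is the internal moment M_B. The primary structure is two simply-supported spans AB and BC.
End slopes at the hinge B, treating each span as simply supported:
  span AB: triangular load, peak 8: w₀L³/(45EI) = 236.6/EI
  span BC: UDL 22: wL³/(24EI) = 152.5/EI
  relative rotation θ_0 = (236.6 + 152.5)/EI = 389.1/EI
A unit hogging moment at B produces rotation L₁/(3EI) + L₂/(3EI) = 5.5/EI.
Slope continuity at B: θ_0 = M_B·5.5/EI, so M_B = 389.1/5.5 = 70.75 kN·m (hogging).

M_B = 70.75 kN·m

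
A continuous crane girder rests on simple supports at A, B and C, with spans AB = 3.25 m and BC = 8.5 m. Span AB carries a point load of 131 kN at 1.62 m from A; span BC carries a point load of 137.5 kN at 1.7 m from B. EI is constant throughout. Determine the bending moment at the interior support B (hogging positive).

Take M_B as the redundant. Released structure: two simple spans AB and BC with a hinge at B.
Discontinuity in slope at B on the released structure — sum the simple-span end rotations:
  span AB: point load 131 at a = 1.62: Pab(L + a)/(6LEI) = 86.39/EI
  span BC: point load 137.5 at a = 1.7: Pab(L + b)/(6LEI) = 476.9/EI
  relative rotation θ_0 = (86.39 + 476.9)/EI = 563.2/EI
A unit hogging moment at B produces rotation L₁/(3EI) + L₂/(3EI) = 3.917/EI.
Slope continuity at B: θ_0 = M_B·3.917/EI, so M_B = 563.2/3.917 = 143.8 kN·m (hogging).

M_B = 143.8 kN·m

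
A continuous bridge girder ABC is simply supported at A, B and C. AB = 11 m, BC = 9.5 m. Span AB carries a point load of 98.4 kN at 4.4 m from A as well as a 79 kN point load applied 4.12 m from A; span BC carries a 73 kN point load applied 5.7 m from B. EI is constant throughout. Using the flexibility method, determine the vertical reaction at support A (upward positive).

Release continuity at B by inserting a hinge; the redundant is the internal moment M_B. The primary structure is two simply-supported spans AB and BC.
Discontinuity in slope at B on the released structure — sum the simple-span end rotations:
  span AB: point load 98.4 at a = 4.4: Pab(L + a)/(6LEI) = 666.8/EI
  span AB: point load 79 at a = 4.12: Pab(L + a)/(6LEI) = 513/EI
  span BC: point load 73 at a = 5.7: Pab(L + b)/(6LEI) = 368.9/EI
  relative rotation θ_0 = (1180 + 368.9)/EI = 1549/EI
A unit hogging moment at B produces rotation L₁/(3EI) + L₂/(3EI) = 6.833/EI.
Slope continuity at B: θ_0 = M_B·6.833/EI, so M_B = 1549/6.833 = 226.6 kN·m (hogging).
Span AB, ΣM about A with M_B applied at B: R_B^{AB}·11 = 758.4 + 226.6, so R_B^{AB} = 89.55 kN and R_A = 177.4 − 89.55 = 87.85 kN.

R_A = 87.85 kN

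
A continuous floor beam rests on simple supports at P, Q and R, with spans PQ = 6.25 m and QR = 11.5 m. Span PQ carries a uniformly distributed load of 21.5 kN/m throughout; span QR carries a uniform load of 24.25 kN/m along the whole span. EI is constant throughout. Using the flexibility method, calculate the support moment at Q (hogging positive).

M_Q = 296.7 kN·m

Release continuity at Q by inserting a hinge; the redundant is the internal moment M_Q. The primary structure is two simply-supported spans PQ and QR.
Discontinuity in slope at Q on the released structure — sum the simple-span end rotations:
  span PQ: UDL 21.5: wL³/(24EI) = 218.7/EI
  span QR: UDL 24.25: wL³/(24EI) = 1537/EI
  relative rotation θ_0 = (218.7 + 1537)/EI = 1755/EI
A unit hogging moment at Q produces rotation L₁/(3EI) + L₂/(3EI) = 5.917/EI.
Slope continuity at Q: θ_0 = M_Q·5.917/EI, so M_Q = 1755/5.917 = 296.7 kN·m (hogging).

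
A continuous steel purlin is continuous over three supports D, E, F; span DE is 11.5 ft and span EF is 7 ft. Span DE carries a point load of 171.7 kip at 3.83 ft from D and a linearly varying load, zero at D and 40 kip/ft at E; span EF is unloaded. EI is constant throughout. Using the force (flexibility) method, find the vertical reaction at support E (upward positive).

Release continuity at E by inserting a hinge; the redundant is the internal moment M_E. The primary structure is two simply-supported spans DE and EF.
Discontinuity in slope at E on the released structure — sum the simple-span end rotations:
  span DE: point load 171.7 at a = 3.83: Pab(L + a)/(6LEI) = 1121/EI
  span DE: triangular load, peak 40: w₀L³/(45EI) = 1352/EI
  relative rotation θ_0 = (2473 + 0)/EI = 2473/EI
A unit hogging moment at E produces rotation L₁/(3EI) + L₂/(3EI) = 6.167/EI.
Compatibility: M_E·(L₁+L₂)/(3EI) = θ_0, giving M_E = 400.9 kip·ft (hogging).
Span DE, ΣM about D with M_E applied at E: R_E^{DE}·11.5 = 2421 + 400.9, so R_E^{DE} = 245.4 kip and R_D = 401.7 − 245.4 = 156.3 kip.
Span EF, ΣM about F: R_E^{EF}·7 = 0 + 400.9, so R_E^{EF} = 57.28 kip and R_F = 0 − 57.28 = -57.28 kip.
R_E = 245.4 + 57.28 = 302.7 kip.

R_E = 302.7 kip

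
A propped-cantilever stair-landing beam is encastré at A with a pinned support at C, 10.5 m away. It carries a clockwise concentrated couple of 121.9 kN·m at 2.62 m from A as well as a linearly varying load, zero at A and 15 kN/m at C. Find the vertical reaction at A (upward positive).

Choose R_C as the redundant. The primary structure is the cantilever fixed at A.
Primary-structure tip deflection at C by superposition:
  clockwise couple 121.9 at a = 2.62: M₀a(2L − a)/(2EI) = 2935/EI
  triangular load, peak 15 at the free end: 11w₀L⁴/(120EI) = 16713/EI
  δ_0 = 19648/EI
Tip deflection under a unit load at C: L³/(3EI) = 385.9/EI.
Compatibility at C: δ_0 − R_C·δ_{CC} = 0, so R_C = 19648/385.9 = 50.92 kN.
Vertical equilibrium: R_A = ΣP − R_C = 78.75 − 50.92 = 27.83 kN.

R_A = 27.83 kN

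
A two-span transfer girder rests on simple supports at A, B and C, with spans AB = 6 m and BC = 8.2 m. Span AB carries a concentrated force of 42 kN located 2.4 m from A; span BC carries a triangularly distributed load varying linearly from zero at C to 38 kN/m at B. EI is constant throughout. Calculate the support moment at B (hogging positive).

M_B = 116.3 kN·m

Release continuity at B by inserting a hinge; the redundant is the internal moment M_B. The primary structure is two simply-supported spans AB and BC.
End slopes at the hinge B, treating each span as simply supported:
  span AB: point load 42 at a = 2.4: Pab(L + a)/(6LEI) = 84.67/EI
  span BC: triangular load, peak 38: w₀L³/(45EI) = 465.6/EI
  relative rotation θ_0 = (84.67 + 465.6)/EI = 550.3/EI
A unit hogging moment at B produces rotation L₁/(3EI) + L₂/(3EI) = 4.733/EI.
Slope continuity at B: θ_0 = M_B·4.733/EI, so M_B = 550.3/4.733 = 116.3 kN·m (hogging).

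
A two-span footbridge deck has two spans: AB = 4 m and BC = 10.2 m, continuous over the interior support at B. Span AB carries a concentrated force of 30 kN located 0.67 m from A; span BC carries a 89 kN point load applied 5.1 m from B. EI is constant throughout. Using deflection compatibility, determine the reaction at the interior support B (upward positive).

Insert a hinge at B; M_B is the redundant, and each span becomes simply supported.
Discontinuity in slope at B on the released structure — sum the simple-span end rotations:
  span AB: point load 30 at a = 0.67: Pab(L + a)/(6LEI) = 13.02/EI
  span BC: point load 89 at a = 5.1: Pab(L + b)/(6LEI) = 578.7/EI
  relative rotation θ_0 = (13.02 + 578.7)/EI = 591.7/EI
A unit hogging moment at B produces rotation L₁/(3EI) + L₂/(3EI) = 4.733/EI.
Slope continuity at B: θ_0 = M_B·4.733/EI, so M_B = 591.7/4.733 = 125 kN·m (hogging).
Span AB, ΣM about A with M_B applied at B: R_B^{AB}·4 = 20.1 + 125, so R_B^{AB} = 36.28 kN and R_A = 30 − 36.28 = -6.279 kN.
Span BC, ΣM about C: R_B^{BC}·10.2 = 453.9 + 125, so R_B^{BC} = 56.76 kN and R_C = 89 − 56.76 = 32.24 kN.
R_B = 36.28 + 56.76 = 93.04 kN.

R_B = 93.04 kN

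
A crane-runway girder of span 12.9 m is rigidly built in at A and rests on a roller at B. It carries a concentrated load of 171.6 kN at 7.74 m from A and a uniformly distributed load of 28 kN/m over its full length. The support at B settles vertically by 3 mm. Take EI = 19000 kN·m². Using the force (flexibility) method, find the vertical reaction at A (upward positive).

Choose R_B as the redundant. The primary structure is the cantilever fixed at A.
Primary-structure tip deflection at B by superposition:
  point load 171.6 at a = 7.74: Pa²(3L − a)/(6EI) = 53046/EI
  UDL 28: wL⁴/(8EI) = 96923/EI
  δ_0 = 149969/EI
Flexibility coefficient — unit upward force at B: δ_{BB} = L³/(3EI) = 715.6/EI.
With EI = 19000 kN·m²: δ_0 = 7.8931 m and δ_{BB} = 0.037661 m/kN.
Compatibility — the beam at B must follow the support down by 0.003 m: δ_0 − R_B·δ_{BB} = 0.003, so R_B = (7.8931 − 0.003)/0.037661 = 209.5 kN.
Vertical equilibrium: R_A = ΣP − R_B = 532.8 − 209.5 = 323.3 kN.

R_A = 323.3 kN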